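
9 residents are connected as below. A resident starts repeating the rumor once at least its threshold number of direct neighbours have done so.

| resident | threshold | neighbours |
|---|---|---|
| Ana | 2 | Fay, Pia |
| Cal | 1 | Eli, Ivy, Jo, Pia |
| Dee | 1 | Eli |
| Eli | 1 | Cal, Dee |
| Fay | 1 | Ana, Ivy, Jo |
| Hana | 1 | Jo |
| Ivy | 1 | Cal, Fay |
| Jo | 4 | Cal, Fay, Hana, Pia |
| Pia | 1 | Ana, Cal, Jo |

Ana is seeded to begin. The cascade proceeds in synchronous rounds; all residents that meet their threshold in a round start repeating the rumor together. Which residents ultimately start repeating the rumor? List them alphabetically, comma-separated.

Round 1 — Ana starts repeating the rumor (initial).
Round 2 — checking thresholds:
  Fay: 1 of 3 neighbours ≥ 1, starts repeating the rumor.
  Pia: 1 of 3 neighbours ≥ 1, starts repeating the rumor.
Round 3 — checking thresholds:
  Cal: 1 of 4 neighbours ≥ 1, starts repeating the rumor.
  Ivy: 1 of 2 neighbours ≥ 1, starts repeating the rumor.
  Jo: 2 of 4 neighbours < 4, holds.
Round 4 — checking thresholds:
  Eli: 1 of 2 neighbours ≥ 1, starts repeating the rumor.
  Jo: 3 of 4 neighbours < 4, holds.
Round 5 — checking thresholds:
  Dee: 1 of 1 neighbours ≥ 1, starts repeating the rumor.
  Jo: 3 of 4 neighbours < 4, holds.
Round 6 — no new spreads; cascade stops.

Ana, Cal, Dee, Eli, Fay, Ivy, Pia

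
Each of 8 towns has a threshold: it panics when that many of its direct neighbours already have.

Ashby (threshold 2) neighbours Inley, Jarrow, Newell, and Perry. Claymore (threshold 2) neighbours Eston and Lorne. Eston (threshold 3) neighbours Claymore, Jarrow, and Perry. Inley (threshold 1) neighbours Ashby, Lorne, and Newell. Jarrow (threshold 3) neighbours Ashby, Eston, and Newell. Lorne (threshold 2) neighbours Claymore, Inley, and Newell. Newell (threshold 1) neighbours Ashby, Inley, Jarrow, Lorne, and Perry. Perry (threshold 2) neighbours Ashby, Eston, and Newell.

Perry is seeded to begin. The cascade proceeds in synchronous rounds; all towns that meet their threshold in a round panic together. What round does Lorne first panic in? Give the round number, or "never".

4

Round 1 — Perry panics (initial).
Round 2 — checking thresholds:
  Ashby: 1 of 4 neighbours < 2, holds.
  Eston: 1 of 3 neighbours < 3, holds.
  Newell: 1 of 5 neighbours ≥ 1, panics.
Round 3 — checking thresholds:
  Ashby: 2 of 4 neighbours ≥ 2, panics.
  Eston: 1 of 3 neighbours < 3, holds.
  Inley: 1 of 3 neighbours ≥ 1, panics.
  Jarrow: 1 of 3 neighbours < 3, holds.
  Lorne: 1 of 3 neighbours < 2, holds.
Round 4 — checking thresholds:
  Eston: 1 of 3 neighbours < 3, holds.
  Jarrow: 2 of 3 neighbours < 3, holds.
  Lorne: 2 of 3 neighbours ≥ 2, panics.
Round 5 — no new panics; cascade stops.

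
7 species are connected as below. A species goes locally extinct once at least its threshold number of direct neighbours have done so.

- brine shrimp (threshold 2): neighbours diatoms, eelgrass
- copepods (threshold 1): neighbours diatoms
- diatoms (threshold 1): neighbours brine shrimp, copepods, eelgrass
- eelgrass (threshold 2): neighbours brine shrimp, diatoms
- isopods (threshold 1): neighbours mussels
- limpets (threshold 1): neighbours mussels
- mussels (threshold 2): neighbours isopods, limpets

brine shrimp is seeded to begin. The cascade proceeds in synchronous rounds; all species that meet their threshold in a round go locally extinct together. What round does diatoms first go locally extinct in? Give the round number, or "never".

2

Round 1 — brine shrimp goes locally extinct (initial).
Round 2 — checking thresholds:
  diatoms: 1 of 3 neighbours ≥ 1, goes locally extinct.
  eelgrass: 1 of 2 neighbours < 2, below threshold.
Round 3 — checking thresholds:
  copepods: 1 of 1 neighbours ≥ 1, goes locally extinct.
  eelgrass: 2 of 2 neighbours ≥ 2, goes locally extinct.
Round 4 — no new extinctions; cascade stops.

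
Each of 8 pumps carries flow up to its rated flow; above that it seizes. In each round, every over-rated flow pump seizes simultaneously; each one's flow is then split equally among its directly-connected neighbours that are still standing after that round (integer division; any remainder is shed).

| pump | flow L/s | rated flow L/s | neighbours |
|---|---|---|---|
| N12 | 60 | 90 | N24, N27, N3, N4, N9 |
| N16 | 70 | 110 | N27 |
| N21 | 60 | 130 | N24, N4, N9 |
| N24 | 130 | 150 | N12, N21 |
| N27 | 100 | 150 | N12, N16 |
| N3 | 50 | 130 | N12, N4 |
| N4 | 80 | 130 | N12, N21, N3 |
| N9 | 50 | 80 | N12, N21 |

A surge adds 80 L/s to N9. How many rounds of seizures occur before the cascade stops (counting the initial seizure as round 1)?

6

Round 1 — N9 at 130 > 80. N9 seizes.
  N9 sheds 130 L/s to N12, N21: 65 each.
    N12: 60+65 = 125 > 90
    N21: 60+65 = 125 ≤ 130
Round 2 — N12 seizes.
  N12 sheds 125 L/s to N24, N27, N3, N4: 31 each (1 lost).
    N24: 130+31 = 161 > 150
    N27: 100+31 = 131 ≤ 150
    N3: 50+31 = 81 ≤ 130
    N4: 80+31 = 111 ≤ 130
Round 3 — N24 seizes.
  N24 sheds 161 L/s to N21: 161 each.
    N21: 125+161 = 286 > 130
Round 4 — N21 seizes.
  N21 sheds 286 L/s to N4: 286 each.
    N4: 111+286 = 397 > 130
Round 5 — N4 seizes.
  N4 sheds 397 L/s to N3: 397 each.
    N3: 81+397 = 478 > 130
Round 6 — N3 seizes.
  N3 sheds 478 L/s: no online neighbours, lost.
No further seizures.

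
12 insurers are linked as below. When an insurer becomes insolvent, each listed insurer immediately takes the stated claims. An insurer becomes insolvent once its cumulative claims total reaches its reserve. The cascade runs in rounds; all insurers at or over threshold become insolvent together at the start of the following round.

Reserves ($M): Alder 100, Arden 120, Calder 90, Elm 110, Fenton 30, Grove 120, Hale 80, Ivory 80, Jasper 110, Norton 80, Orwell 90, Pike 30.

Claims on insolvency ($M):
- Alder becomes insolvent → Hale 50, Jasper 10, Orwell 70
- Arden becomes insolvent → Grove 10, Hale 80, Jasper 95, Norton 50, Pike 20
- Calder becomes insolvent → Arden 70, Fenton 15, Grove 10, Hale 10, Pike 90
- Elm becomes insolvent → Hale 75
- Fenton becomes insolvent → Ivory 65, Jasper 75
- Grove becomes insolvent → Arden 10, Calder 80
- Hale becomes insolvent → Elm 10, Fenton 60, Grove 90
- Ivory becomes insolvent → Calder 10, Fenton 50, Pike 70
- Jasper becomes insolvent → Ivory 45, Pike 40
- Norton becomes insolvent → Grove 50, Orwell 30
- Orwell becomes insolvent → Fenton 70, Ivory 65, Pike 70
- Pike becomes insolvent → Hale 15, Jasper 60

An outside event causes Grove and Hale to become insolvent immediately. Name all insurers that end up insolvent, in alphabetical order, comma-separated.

Round 1 — Grove, Hale become insolvent (initial).
  Arden: +10 → 10 < 120
  Calder: +80 → 80 < 90
  Elm: +10 → 10 < 110
  Fenton: +60 → 60 ≥ 30
Round 2 — Fenton becomes insolvent.
  Ivory: +65 → 65 < 80
  Jasper: +75 → 75 < 110
No further insolvencies.

Fenton, Grove, Hale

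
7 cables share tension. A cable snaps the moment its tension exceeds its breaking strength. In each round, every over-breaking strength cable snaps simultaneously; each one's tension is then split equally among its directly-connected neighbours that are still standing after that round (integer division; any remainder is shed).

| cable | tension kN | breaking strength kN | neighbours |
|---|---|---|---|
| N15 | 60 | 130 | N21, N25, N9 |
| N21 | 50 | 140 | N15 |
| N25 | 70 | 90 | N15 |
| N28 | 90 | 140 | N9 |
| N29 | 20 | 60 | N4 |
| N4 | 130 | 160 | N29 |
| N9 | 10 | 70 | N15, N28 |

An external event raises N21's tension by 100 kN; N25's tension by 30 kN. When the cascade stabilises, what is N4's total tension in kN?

Round 1 — N21 at 150 > 140; N25 at 100 > 90. N21, N25 snap.
  N21 sheds 150 kN to N15: 150 each.
    N15: 60+150 = 210 > 130
  N25 sheds 100 kN to N15: 100 each.
    N15: 210+100 = 310 > 130
Round 2 — N15 snaps.
  N15 sheds 310 kN to N9: 310 each.
    N9: 10+310 = 320 > 70
Round 3 — N9 snaps.
  N9 sheds 320 kN to N28: 320 each.
    N28: 90+320 = 410 > 140
Round 4 — N28 snaps.
  N28 sheds 410 kN: no online neighbours, lost.
No further breaks.

130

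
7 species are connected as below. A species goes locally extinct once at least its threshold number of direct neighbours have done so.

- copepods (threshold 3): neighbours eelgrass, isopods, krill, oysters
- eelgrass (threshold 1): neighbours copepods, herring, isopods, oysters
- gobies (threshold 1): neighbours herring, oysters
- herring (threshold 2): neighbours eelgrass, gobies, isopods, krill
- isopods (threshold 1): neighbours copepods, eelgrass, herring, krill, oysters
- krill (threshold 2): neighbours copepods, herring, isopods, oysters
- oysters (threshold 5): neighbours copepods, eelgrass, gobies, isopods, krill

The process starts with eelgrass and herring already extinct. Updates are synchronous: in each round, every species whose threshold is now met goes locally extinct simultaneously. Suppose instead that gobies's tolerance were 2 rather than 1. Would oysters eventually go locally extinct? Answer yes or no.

With gobies's tolerance at 2:
Round 1 — eelgrass, herring go locally extinct (initial).
Round 2 — checking thresholds:
  copepods: 1 of 4 neighbours < 3, holds.
  gobies: 1 of 2 neighbours < 2, holds.
  isopods: 2 of 5 neighbours ≥ 1, goes locally extinct.
  krill: 1 of 4 neighbours < 2, holds.
  oysters: 1 of 5 neighbours < 5, holds.
Round 3 — checking thresholds:
  copepods: 2 of 4 neighbours < 3, holds.
  gobies: 1 of 2 neighbours < 2, holds.
  krill: 2 of 4 neighbours ≥ 2, goes locally extinct.
  oysters: 2 of 5 neighbours < 5, holds.
Round 4 — checking thresholds:
  copepods: 3 of 4 neighbours ≥ 3, goes locally extinct.
  gobies: 1 of 2 neighbours < 2, holds.
  oysters: 3 of 5 neighbours < 5, holds.
Round 5 — no new extinctions; cascade stops.

no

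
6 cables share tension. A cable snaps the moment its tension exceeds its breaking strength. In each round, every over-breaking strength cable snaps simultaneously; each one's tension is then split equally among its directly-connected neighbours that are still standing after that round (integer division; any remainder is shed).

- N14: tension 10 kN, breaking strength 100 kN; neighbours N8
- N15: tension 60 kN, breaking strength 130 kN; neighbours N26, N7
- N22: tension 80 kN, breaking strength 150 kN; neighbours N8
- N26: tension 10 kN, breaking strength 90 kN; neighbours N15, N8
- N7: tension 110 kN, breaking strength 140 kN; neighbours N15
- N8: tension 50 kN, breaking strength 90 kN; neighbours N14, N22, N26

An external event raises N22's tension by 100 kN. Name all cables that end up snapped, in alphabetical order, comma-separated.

N14, N15, N22, N26, N7, N8

Round 1 — N22 at 180 > 150. N22 snaps.
  N22 sheds 180 kN to N8: 180 each.
    N8: 50+180 = 230 > 90
Round 2 — N8 snaps.
  N8 sheds 230 kN to N14, N26: 115 each.
    N14: 10+115 = 125 > 100
    N26: 10+115 = 125 > 90
Round 3 — N14, N26 snap.
  N14 sheds 125 kN: no online neighbours, lost.
  N26 sheds 125 kN to N15: 125 each.
    N15: 60+125 = 185 > 130
Round 4 — N15 snaps.
  N15 sheds 185 kN to N7: 185 each.
    N7: 110+185 = 295 > 140
Round 5 — N7 snaps.
  N7 sheds 295 kN: no online neighbours, lost.
No further breaks.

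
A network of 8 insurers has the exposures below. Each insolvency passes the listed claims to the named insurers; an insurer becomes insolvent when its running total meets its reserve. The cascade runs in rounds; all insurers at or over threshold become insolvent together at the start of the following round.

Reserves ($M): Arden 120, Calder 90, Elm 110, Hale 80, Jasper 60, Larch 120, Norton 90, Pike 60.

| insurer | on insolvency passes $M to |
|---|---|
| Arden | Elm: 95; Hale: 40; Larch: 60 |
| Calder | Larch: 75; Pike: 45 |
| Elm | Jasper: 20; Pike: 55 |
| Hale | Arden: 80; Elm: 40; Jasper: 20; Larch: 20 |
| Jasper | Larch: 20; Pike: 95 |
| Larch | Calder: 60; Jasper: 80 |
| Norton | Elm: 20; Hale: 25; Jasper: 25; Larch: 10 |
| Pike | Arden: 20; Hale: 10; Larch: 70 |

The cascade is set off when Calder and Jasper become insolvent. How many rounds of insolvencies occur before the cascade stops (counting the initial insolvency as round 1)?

Round 1 — Calder, Jasper become insolvent (initial).
  Larch: +75+20 → 95 < 120
  Pike: +45+95 → 140 ≥ 60
Round 2 — Pike becomes insolvent.
  Arden: +20 → 20 < 120
  Hale: +10 → 10 < 80
  Larch: +70 → 165 ≥ 120
Round 3 — Larch becomes insolvent.
No further insolvencies.

3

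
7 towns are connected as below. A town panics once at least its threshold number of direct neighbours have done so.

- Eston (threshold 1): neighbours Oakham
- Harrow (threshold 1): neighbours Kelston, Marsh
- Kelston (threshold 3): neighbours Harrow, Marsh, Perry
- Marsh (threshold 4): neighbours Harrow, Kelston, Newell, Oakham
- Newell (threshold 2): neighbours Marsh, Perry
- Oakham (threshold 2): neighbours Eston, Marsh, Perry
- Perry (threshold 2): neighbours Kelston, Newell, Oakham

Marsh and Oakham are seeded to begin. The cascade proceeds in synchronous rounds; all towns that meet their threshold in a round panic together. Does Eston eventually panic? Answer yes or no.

Round 1 — Marsh, Oakham panic (initial).
Round 2 — checking thresholds:
  Eston: 1 of 1 neighbours ≥ 1, panics.
  Harrow: 1 of 2 neighbours ≥ 1, panics.
  Kelston: 1 of 3 neighbours < 3, not yet.
  Newell: 1 of 2 neighbours < 2, not yet.
  Perry: 1 of 3 neighbours < 2, not yet.
Round 3 — no new panics; cascade stops.

yes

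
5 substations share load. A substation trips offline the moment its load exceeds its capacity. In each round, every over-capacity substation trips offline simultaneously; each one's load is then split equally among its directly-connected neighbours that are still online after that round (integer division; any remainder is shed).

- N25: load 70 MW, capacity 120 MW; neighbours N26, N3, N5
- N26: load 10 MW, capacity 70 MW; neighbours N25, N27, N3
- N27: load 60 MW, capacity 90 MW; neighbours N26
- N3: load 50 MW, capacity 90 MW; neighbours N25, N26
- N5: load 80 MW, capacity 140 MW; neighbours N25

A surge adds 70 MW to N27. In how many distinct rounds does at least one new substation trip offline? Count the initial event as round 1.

4

Round 1 — N27 at 130 > 90. N27 trips offline.
  N27 sheds 130 MW to N26: 130 each.
    N26: 10+130 = 140 > 70
Round 2 — N26 trips offline.
  N26 sheds 140 MW to N25, N3: 70 each.
    N25: 70+70 = 140 > 120
    N3: 50+70 = 120 > 90
Round 3 — N25, N3 trip offline.
  N25 sheds 140 MW to N5: 140 each.
    N5: 80+140 = 220 > 140
  N3 sheds 120 MW: no online neighbours, lost.
Round 4 — N5 trips offline.
  N5 sheds 220 MW: no online neighbours, lost.
No further trips.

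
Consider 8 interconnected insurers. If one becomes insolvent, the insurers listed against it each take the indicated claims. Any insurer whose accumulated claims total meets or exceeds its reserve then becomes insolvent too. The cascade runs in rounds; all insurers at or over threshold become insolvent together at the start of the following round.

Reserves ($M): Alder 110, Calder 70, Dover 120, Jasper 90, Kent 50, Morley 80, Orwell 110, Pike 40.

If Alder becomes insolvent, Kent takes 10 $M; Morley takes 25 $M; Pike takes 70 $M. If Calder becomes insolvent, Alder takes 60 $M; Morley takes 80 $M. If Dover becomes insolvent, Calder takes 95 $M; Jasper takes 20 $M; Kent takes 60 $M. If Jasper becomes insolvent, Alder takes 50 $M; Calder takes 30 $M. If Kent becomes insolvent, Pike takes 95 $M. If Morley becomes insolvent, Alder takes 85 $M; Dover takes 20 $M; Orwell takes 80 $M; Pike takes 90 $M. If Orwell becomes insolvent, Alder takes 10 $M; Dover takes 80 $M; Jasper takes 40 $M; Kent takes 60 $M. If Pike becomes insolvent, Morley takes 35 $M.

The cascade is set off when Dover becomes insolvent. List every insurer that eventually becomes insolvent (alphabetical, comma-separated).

Round 1 — Dover becomes insolvent (initial).
  Calder: +95 → 95 ≥ 70
  Jasper: +20 → 20 < 90
  Kent: +60 → 60 ≥ 50
Round 2 — Calder, Kent become insolvent.
  Alder: +60 → 60 < 110
  Morley: +80 → 80 ≥ 80
  Pike: +95 → 95 ≥ 40
Round 3 — Morley, Pike become insolvent.
  Alder: +85 → 145 ≥ 110
  Orwell: +80 → 80 < 110
Round 4 — Alder becomes insolvent.
No further insolvencies.

Alder, Calder, Dover, Kent, Morley, Pike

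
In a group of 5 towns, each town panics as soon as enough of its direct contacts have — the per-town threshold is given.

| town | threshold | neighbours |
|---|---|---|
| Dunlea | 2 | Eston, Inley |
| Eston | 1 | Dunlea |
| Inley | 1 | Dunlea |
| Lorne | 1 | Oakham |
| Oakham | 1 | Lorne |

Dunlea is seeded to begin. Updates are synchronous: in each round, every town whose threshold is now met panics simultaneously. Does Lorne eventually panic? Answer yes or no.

Round 1 — Dunlea panics (initial).
Round 2 — checking thresholds:
  Eston: 1 of 1 neighbours ≥ 1, panics.
  Inley: 1 of 1 neighbours ≥ 1, panics.
Round 3 — no new panics; cascade stops.

no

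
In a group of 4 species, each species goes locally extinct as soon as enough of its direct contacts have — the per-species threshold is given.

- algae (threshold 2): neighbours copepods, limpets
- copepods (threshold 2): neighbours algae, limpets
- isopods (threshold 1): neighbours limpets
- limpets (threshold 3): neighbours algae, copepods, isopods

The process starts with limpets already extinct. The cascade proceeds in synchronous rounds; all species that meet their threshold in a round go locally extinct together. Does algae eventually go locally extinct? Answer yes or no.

no

Round 1 — limpets goes locally extinct (initial).
Round 2 — checking thresholds:
  algae: 1 of 2 neighbours < 2, holds.
  copepods: 1 of 2 neighbours < 2, holds.
  isopods: 1 of 1 neighbours ≥ 1, goes locally extinct.
Round 3 — no new extinctions; cascade stops.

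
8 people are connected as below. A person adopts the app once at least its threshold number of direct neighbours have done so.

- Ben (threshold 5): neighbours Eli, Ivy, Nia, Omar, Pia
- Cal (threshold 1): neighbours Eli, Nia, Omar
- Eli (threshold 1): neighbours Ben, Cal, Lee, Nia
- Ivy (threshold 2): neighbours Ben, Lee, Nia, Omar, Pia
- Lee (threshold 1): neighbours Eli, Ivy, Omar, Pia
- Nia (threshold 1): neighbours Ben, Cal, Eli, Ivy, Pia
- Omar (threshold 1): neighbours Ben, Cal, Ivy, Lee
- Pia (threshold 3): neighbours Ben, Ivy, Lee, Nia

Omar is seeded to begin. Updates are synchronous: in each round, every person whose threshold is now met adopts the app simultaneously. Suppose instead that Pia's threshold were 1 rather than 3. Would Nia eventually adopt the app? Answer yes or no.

yes

With Pia's threshold at 1:
Round 1 — Omar adopts the app (initial).
Round 2 — checking thresholds:
  Ben: 1 of 5 neighbours < 5, below threshold.
  Cal: 1 of 3 neighbours ≥ 1, adopts the app.
  Ivy: 1 of 5 neighbours < 2, below threshold.
  Lee: 1 of 4 neighbours ≥ 1, adopts the app.
Round 3 — checking thresholds:
  Ben: 1 of 5 neighbours < 5, below threshold.
  Eli: 2 of 4 neighbours ≥ 1, adopts the app.
  Ivy: 2 of 5 neighbours ≥ 2, adopts the app.
  Nia: 1 of 5 neighbours ≥ 1, adopts the app.
  Pia: 1 of 4 neighbours ≥ 1, adopts the app.
Round 4 — checking thresholds:
  Ben: 5 of 5 neighbours ≥ 5, adopts the app.
Round 5 — no new adoptions; cascade stops.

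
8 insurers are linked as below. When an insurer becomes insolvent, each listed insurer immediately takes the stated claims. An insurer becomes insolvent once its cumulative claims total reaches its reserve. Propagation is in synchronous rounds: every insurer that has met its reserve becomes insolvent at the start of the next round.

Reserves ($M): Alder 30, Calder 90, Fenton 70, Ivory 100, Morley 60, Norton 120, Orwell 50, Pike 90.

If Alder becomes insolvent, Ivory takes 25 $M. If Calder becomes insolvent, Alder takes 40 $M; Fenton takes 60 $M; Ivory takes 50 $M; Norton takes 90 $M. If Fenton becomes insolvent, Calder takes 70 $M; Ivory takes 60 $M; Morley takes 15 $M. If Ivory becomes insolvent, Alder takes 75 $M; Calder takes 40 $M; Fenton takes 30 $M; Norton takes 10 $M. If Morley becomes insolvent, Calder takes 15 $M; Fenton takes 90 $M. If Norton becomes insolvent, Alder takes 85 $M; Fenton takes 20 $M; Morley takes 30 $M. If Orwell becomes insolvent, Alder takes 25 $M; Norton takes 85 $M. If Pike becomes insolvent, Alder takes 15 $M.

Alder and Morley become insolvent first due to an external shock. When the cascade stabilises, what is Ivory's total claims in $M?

Round 1 — Alder, Morley become insolvent (initial).
  Calder: +15 → 15 < 90
  Fenton: +90 → 90 ≥ 70
  Ivory: +25 → 25 < 100
Round 2 — Fenton becomes insolvent.
  Calder: +70 → 85 < 90
  Ivory: +60 → 85 < 100
No further insolvencies.

85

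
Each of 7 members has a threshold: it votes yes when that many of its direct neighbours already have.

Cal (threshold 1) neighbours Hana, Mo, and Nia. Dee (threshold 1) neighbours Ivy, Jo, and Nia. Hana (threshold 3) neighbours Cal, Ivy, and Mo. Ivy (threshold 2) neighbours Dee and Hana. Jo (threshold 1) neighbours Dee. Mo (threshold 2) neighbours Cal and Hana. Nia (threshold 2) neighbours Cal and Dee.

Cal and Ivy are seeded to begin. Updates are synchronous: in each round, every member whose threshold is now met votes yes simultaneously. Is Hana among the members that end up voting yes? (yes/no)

no

Round 1 — Cal, Ivy vote yes (initial).
Round 2 — checking thresholds:
  Dee: 1 of 3 neighbours ≥ 1, votes yes.
  Hana: 2 of 3 neighbours < 3, not yet.
  Mo: 1 of 2 neighbours < 2, not yet.
  Nia: 1 of 2 neighbours < 2, not yet.
Round 3 — checking thresholds:
  Hana: 2 of 3 neighbours < 3, not yet.
  Jo: 1 of 1 neighbours ≥ 1, votes yes.
  Mo: 1 of 2 neighbours < 2, not yet.
  Nia: 2 of 2 neighbours ≥ 2, votes yes.
Round 4 — no new yes votes; cascade stops.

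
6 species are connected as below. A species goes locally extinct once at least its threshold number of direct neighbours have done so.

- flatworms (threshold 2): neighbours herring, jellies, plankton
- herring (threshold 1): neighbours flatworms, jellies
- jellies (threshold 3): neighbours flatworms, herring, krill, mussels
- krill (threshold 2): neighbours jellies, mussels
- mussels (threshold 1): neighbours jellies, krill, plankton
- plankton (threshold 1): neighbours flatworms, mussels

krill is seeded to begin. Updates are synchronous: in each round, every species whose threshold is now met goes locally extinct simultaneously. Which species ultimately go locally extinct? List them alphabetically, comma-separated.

krill, mussels, plankton

Round 1 — krill goes locally extinct (initial).
Round 2 — checking thresholds:
  jellies: 1 of 4 neighbours < 3, not yet.
  mussels: 1 of 3 neighbours ≥ 1, goes locally extinct.
Round 3 — checking thresholds:
  jellies: 2 of 4 neighbours < 3, not yet.
  plankton: 1 of 2 neighbours ≥ 1, goes locally extinct.
Round 4 — no new extinctions; cascade stops.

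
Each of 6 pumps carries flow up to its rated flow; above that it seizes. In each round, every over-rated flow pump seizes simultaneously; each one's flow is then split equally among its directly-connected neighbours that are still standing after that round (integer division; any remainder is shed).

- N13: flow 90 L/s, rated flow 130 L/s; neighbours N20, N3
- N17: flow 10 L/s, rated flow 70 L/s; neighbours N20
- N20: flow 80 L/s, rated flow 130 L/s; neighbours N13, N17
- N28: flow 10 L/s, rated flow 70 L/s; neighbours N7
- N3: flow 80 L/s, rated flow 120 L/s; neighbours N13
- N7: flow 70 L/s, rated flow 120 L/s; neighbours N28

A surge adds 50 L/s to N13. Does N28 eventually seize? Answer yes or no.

no

Round 1 — N13 at 140 > 130. N13 seizes.
  N13 sheds 140 L/s to N20, N3: 70 each.
    N20: 80+70 = 150 > 130
    N3: 80+70 = 150 > 120
Round 2 — N20, N3 seize.
  N20 sheds 150 L/s to N17: 150 each.
    N17: 10+150 = 160 > 70
  N3 sheds 150 L/s: no online neighbours, lost.
Round 3 — N17 seizes.
  N17 sheds 160 L/s: no online neighbours, lost.
No further seizures.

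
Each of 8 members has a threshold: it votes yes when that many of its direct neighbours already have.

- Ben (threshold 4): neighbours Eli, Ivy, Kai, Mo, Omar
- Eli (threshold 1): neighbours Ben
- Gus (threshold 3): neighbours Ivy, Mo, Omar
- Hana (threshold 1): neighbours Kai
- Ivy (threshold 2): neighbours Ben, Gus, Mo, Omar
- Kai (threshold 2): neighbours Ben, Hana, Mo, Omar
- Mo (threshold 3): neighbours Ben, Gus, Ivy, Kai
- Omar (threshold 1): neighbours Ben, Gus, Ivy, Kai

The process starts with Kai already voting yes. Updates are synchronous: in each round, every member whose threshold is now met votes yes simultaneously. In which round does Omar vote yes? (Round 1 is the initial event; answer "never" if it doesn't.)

Round 1 — Kai votes yes (initial).
Round 2 — checking thresholds:
  Ben: 1 of 5 neighbours < 4, below threshold.
  Hana: 1 of 1 neighbours ≥ 1, votes yes.
  Mo: 1 of 4 neighbours < 3, below threshold.
  Omar: 1 of 4 neighbours ≥ 1, votes yes.
Round 3 — no new yes votes; cascade stops.

2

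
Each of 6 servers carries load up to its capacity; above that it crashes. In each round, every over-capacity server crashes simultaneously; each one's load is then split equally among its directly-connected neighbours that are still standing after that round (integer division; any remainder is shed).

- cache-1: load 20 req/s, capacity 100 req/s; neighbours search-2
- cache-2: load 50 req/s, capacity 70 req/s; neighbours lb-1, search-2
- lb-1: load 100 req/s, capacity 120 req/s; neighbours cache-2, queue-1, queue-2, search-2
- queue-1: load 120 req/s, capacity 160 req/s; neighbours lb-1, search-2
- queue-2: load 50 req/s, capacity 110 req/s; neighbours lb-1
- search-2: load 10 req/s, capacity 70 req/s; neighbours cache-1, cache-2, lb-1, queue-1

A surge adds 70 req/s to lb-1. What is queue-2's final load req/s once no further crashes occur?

92

Round 1 — lb-1 at 170 > 120. lb-1 crashes.
  lb-1 sheds 170 req/s to cache-2, queue-1, queue-2, search-2: 42 each (2 lost).
    cache-2: 50+42 = 92 > 70
    queue-1: 120+42 = 162 > 160
    queue-2: 50+42 = 92 ≤ 110
    search-2: 10+42 = 52 ≤ 70
Round 2 — cache-2, queue-1 crash.
  cache-2 sheds 92 req/s to search-2: 92 each.
    search-2: 52+92 = 144 > 70
  queue-1 sheds 162 req/s to search-2: 162 each.
    search-2: 144+162 = 306 > 70
Round 3 — search-2 crashes.
  search-2 sheds 306 req/s to cache-1: 306 each.
    cache-1: 20+306 = 326 > 100
Round 4 — cache-1 crashes.
  cache-1 sheds 326 req/s: no online neighbours, lost.
No further crashes.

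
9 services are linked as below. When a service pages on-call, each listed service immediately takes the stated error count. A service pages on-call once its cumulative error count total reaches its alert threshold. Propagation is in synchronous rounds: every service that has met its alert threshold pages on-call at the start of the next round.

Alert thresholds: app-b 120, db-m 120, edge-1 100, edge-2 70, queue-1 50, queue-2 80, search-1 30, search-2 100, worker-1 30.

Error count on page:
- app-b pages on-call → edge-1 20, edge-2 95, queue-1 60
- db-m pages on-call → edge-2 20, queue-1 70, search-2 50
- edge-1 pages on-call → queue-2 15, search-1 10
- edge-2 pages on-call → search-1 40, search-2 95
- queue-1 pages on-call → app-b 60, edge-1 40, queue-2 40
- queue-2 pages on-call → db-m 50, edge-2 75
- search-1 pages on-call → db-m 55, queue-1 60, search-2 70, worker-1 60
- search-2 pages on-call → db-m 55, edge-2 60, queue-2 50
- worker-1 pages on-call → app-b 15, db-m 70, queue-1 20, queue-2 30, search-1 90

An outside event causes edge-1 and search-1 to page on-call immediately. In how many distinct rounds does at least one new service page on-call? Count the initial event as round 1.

Round 1 — edge-1, search-1 page on-call (initial).
  db-m: +55 → 55 < 120
  queue-1: +60 → 60 ≥ 50
  queue-2: +15 → 15 < 80
  search-2: +70 → 70 < 100
  worker-1: +60 → 60 ≥ 30
Round 2 — queue-1, worker-1 page on-call.
  app-b: +60+15 → 75 < 120
  db-m: +70 → 125 ≥ 120
  queue-2: +40+30 → 85 ≥ 80
Round 3 — db-m, queue-2 page on-call.
  edge-2: +20+75 → 95 ≥ 70
  search-2: +50 → 120 ≥ 100
Round 4 — edge-2, search-2 page on-call.
No further pages.

4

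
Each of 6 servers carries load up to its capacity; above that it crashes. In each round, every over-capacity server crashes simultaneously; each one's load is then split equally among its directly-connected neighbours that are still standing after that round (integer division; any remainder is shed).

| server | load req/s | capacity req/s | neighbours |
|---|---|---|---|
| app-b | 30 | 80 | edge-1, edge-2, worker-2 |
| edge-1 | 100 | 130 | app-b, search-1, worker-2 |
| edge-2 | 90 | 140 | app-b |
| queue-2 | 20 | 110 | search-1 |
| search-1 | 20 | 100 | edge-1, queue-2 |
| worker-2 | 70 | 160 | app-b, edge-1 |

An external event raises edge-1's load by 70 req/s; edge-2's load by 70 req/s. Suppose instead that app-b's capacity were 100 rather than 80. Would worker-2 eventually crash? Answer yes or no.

With app-b's capacity at 100:
Round 1 — edge-1 at 170 > 130; edge-2 at 160 > 140. edge-1, edge-2 crash.
  edge-1 sheds 170 req/s to app-b, search-1, worker-2: 56 each (2 lost).
    app-b: 30+56 = 86 ≤ 100
    search-1: 20+56 = 76 ≤ 100
    worker-2: 70+56 = 126 ≤ 160
  edge-2 sheds 160 req/s to app-b: 160 each.
    app-b: 86+160 = 246 > 100
Round 2 — app-b crashes.
  app-b sheds 246 req/s to worker-2: 246 each.
    worker-2: 126+246 = 372 > 160
Round 3 — worker-2 crashes.
  worker-2 sheds 372 req/s: no online neighbours, lost.
No further crashes.

yes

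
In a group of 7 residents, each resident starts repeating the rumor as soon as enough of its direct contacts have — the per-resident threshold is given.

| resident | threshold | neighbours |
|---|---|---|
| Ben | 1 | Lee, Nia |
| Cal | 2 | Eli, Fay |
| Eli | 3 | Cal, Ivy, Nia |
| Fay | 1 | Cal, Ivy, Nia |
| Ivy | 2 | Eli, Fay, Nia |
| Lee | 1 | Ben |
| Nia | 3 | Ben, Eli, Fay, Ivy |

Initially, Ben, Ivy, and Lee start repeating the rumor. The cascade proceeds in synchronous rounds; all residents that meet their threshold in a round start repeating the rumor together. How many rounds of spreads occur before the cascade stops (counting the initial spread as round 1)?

3

Round 1 — Ben, Ivy, Lee start repeating the rumor (initial).
Round 2 — checking thresholds:
  Eli: 1 of 3 neighbours < 3, below threshold.
  Fay: 1 of 3 neighbours ≥ 1, starts repeating the rumor.
  Nia: 2 of 4 neighbours < 3, below threshold.
Round 3 — checking thresholds:
  Cal: 1 of 2 neighbours < 2, below threshold.
  Eli: 1 of 3 neighbours < 3, below threshold.
  Nia: 3 of 4 neighbours ≥ 3, starts repeating the rumor.
Round 4 — no new spreads; cascade stops.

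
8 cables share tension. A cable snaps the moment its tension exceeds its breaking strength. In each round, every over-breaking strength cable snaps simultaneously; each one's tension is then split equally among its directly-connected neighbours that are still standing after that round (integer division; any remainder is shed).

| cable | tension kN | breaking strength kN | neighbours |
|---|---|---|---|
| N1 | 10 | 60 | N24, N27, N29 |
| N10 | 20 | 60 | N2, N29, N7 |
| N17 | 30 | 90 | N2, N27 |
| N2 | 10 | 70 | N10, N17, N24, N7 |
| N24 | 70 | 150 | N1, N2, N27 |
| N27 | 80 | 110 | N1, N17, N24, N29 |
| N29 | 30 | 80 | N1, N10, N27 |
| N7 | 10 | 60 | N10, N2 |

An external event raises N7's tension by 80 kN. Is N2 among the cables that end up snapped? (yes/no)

yes

Round 1 — N7 at 90 > 60. N7 snaps.
  N7 sheds 90 kN to N10, N2: 45 each.
    N10: 20+45 = 65 > 60
    N2: 10+45 = 55 ≤ 70
Round 2 — N10 snaps.
  N10 sheds 65 kN to N2, N29: 32 each (1 lost).
    N2: 55+32 = 87 > 70
    N29: 30+32 = 62 ≤ 80
Round 3 — N2 snaps.
  N2 sheds 87 kN to N17, N24: 43 each (1 lost).
    N17: 30+43 = 73 ≤ 90
    N24: 70+43 = 113 ≤ 150
No further breaks.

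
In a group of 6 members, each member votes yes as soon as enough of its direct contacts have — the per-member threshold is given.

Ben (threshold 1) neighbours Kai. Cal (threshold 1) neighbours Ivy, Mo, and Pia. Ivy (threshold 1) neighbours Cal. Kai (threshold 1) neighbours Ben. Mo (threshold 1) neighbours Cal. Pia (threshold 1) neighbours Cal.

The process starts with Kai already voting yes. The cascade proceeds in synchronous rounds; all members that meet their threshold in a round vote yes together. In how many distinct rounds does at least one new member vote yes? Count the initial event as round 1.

Round 1 — Kai votes yes (initial).
Round 2 — checking thresholds:
  Ben: 1 of 1 neighbours ≥ 1, votes yes.
Round 3 — no new yes votes; cascade stops.

2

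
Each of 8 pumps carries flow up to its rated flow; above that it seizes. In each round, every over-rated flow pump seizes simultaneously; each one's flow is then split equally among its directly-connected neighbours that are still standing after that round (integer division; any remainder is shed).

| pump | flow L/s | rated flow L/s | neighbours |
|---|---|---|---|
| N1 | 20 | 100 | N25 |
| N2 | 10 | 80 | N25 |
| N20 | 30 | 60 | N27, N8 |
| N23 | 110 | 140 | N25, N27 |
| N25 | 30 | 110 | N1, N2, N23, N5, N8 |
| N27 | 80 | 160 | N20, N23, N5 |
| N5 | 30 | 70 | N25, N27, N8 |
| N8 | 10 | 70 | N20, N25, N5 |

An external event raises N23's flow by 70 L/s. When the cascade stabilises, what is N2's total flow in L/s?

Round 1 — N23 at 180 > 140. N23 seizes.
  N23 sheds 180 L/s to N25, N27: 90 each.
    N25: 30+90 = 120 > 110
    N27: 80+90 = 170 > 160
Round 2 — N25, N27 seize.
  N25 sheds 120 L/s to N1, N2, N5, N8: 30 each.
    N1: 20+30 = 50 ≤ 100
    N2: 10+30 = 40 ≤ 80
    N5: 30+30 = 60 ≤ 70
    N8: 10+30 = 40 ≤ 70
  N27 sheds 170 L/s to N20, N5: 85 each.
    N20: 30+85 = 115 > 60
    N5: 60+85 = 145 > 70
Round 3 — N20, N5 seize.
  N20 sheds 115 L/s to N8: 115 each.
    N8: 40+115 = 155 > 70
  N5 sheds 145 L/s to N8: 145 each.
    N8: 155+145 = 300 > 70
Round 4 — N8 seizes.
  N8 sheds 300 L/s: no online neighbours, lost.
No further seizures.

40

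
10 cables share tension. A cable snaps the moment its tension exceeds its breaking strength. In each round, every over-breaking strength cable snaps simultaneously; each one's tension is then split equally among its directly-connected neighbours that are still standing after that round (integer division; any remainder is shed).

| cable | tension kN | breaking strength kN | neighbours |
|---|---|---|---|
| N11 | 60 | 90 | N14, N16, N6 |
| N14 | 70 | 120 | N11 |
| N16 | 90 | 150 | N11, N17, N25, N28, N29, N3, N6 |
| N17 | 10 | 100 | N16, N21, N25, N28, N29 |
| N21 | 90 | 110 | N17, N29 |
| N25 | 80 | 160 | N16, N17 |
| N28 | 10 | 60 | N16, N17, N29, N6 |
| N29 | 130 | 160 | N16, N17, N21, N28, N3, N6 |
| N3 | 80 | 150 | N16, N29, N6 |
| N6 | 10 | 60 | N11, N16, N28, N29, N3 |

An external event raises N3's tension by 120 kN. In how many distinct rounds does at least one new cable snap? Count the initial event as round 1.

Round 1 — N3 at 200 > 150. N3 snaps.
  N3 sheds 200 kN to N16, N29, N6: 66 each (2 lost).
    N16: 90+66 = 156 > 150
    N29: 130+66 = 196 > 160
    N6: 10+66 = 76 > 60
Round 2 — N16, N29, N6 snap.
  N16 sheds 156 kN to N11, N17, N25, N28: 39 each.
    N11: 60+39 = 99 > 90
    N17: 10+39 = 49 ≤ 100
    N25: 80+39 = 119 ≤ 160
    N28: 10+39 = 49 ≤ 60
  N29 sheds 196 kN to N17, N21, N28: 65 each (1 lost).
    N17: 49+65 = 114 > 100
    N21: 90+65 = 155 > 110
    N28: 49+65 = 114 > 60
  N6 sheds 76 kN to N11, N28: 38 each.
    N11: 99+38 = 137 > 90
    N28: 114+38 = 152 > 60
Round 3 — N11, N17, N21, N28 snap.
  N11 sheds 137 kN to N14: 137 each.
    N14: 70+137 = 207 > 120
  N17 sheds 114 kN to N25: 114 each.
    N25: 119+114 = 233 > 160
  N21 sheds 155 kN: no online neighbours, lost.
  N28 sheds 152 kN: no online neighbours, lost.
Round 4 — N14, N25 snap.
  N14 sheds 207 kN: no online neighbours, lost.
  N25 sheds 233 kN: no online neighbours, lost.
No further breaks.

4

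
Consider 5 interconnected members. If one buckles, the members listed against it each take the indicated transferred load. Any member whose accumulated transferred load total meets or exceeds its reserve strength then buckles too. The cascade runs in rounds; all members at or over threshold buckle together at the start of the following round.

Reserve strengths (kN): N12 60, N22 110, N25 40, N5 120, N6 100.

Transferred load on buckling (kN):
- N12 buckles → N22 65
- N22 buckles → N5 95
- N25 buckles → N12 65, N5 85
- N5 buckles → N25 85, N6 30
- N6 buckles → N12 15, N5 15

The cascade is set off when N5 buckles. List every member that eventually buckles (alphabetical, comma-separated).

Round 1 — N5 buckles (initial).
  N25: +85 → 85 ≥ 40
  N6: +30 → 30 < 100
Round 2 — N25 buckles.
  N12: +65 → 65 ≥ 60
Round 3 — N12 buckles.
  N22: +65 → 65 < 110
No further bucklings.

N12, N25, N5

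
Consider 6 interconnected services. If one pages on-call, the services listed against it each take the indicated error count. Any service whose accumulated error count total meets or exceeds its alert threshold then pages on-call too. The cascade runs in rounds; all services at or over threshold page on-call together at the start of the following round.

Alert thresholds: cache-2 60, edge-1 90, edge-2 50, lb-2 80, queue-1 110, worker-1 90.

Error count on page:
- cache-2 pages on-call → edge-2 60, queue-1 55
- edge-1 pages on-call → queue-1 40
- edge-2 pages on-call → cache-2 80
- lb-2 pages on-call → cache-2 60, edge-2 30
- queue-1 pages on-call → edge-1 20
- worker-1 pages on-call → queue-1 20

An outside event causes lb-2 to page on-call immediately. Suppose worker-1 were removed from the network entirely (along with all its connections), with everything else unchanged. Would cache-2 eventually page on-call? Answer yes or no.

yes

With worker-1 removed:
Round 1 — lb-2 pages on-call (initial).
  cache-2: +60 → 60 ≥ 60
  edge-2: +30 → 30 < 50
Round 2 — cache-2 pages on-call.
  edge-2: +60 → 90 ≥ 50
  queue-1: +55 → 55 < 110
Round 3 — edge-2 pages on-call.
No further pages.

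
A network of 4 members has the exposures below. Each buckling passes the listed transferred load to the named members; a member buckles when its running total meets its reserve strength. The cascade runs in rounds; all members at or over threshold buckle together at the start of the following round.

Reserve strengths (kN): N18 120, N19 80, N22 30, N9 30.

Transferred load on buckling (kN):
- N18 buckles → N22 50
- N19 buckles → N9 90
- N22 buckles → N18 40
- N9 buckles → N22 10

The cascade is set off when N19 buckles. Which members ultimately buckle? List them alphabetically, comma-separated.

Round 1 — N19 buckles (initial).
  N9: +90 → 90 ≥ 30
Round 2 — N9 buckles.
  N22: +10 → 10 < 30
No further bucklings.

N19, N9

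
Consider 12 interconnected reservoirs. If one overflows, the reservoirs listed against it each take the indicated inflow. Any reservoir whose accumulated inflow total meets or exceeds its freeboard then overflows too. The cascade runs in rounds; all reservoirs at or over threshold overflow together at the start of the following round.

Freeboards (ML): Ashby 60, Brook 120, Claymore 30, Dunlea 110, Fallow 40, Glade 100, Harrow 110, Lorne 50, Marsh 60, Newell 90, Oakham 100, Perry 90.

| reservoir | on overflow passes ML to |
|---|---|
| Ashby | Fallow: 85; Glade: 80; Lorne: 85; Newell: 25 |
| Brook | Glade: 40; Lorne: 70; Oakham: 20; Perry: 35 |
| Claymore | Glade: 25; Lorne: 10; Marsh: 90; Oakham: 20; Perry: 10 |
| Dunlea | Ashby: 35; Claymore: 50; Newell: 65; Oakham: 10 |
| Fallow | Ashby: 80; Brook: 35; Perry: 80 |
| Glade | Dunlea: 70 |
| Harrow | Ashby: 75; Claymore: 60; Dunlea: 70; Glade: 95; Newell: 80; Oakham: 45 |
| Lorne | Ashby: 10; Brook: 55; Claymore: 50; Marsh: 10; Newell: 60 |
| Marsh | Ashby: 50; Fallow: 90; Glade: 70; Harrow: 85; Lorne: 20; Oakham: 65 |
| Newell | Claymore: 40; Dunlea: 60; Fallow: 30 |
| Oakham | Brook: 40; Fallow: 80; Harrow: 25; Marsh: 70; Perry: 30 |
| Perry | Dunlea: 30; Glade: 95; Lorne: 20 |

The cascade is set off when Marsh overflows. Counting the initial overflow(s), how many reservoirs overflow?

7

Round 1 — Marsh overflows (initial).
  Ashby: +50 → 50 < 60
  Fallow: +90 → 90 ≥ 40
  Glade: +70 → 70 < 100
  Harrow: +85 → 85 < 110
  Lorne: +20 → 20 < 50
  Oakham: +65 → 65 < 100
Round 2 — Fallow overflows.
  Ashby: +80 → 130 ≥ 60
  Brook: +35 → 35 < 120
  Perry: +80 → 80 < 90
Round 3 — Ashby overflows.
  Glade: +80 → 150 ≥ 100
  Lorne: +85 → 105 ≥ 50
  Newell: +25 → 25 < 90
Round 4 — Glade, Lorne overflow.
  Brook: +55 → 90 < 120
  Claymore: +50 → 50 ≥ 30
  Dunlea: +70 → 70 < 110
  Newell: +60 → 85 < 90
Round 5 — Claymore overflows.
  Oakham: +20 → 85 < 100
  Perry: +10 → 90 ≥ 90
Round 6 — Perry overflows.
  Dunlea: +30 → 100 < 110
No further overflows.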